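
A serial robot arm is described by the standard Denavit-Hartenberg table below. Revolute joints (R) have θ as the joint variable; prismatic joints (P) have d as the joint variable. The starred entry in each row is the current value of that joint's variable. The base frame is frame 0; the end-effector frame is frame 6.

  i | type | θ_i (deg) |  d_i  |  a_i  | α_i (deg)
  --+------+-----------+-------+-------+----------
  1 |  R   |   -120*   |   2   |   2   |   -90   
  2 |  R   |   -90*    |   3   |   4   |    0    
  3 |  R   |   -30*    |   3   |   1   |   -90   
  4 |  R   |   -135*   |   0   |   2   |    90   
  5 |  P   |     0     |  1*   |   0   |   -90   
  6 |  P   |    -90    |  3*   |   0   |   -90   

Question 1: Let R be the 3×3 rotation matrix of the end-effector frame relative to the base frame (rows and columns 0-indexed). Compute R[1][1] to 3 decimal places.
End-effector y-axis (col 1 of R) = (0.4330,0.7500,-0.5000)
R[1][1] = 0.7500

0.750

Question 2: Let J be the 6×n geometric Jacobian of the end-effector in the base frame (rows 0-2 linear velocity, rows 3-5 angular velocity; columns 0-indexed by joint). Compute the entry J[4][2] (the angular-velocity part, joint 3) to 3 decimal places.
axis z_2 = (0.8660,-0.5000,0.0000); lever o_n−o_2 = (1.6311,-4.5891,0.5289)
cross product → J_v[:, 2] = (-0.2645,-0.4580,-3.1587)
J_ω[:, 2] = z_2
entry J[4][2] = -0.5000

-0.500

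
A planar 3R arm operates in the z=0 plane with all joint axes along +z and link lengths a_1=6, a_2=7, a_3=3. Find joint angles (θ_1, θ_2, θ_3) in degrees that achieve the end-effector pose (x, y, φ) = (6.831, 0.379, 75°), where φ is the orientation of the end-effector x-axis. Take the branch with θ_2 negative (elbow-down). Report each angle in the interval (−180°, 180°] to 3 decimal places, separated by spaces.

45.000 -119.999 149.998

wrist centre = target − a_3·(cos φ, sin φ) = (6.0545, -2.5188)
cos θ_2 = (43.0017−6²−7²)/(2·6·7) = -0.5000; θ_2 = -119.9986° (elbow-down)
β = atan2(-2.5188,6.0545) = -22.5880°; ψ = atan2(-6.0623,2.5001) = -67.5882°
θ_1 = β − ψ = 45.0002°
θ_3 = φ − θ_1 − θ_2 = 149.9985° (wrapped to (-180°,180°])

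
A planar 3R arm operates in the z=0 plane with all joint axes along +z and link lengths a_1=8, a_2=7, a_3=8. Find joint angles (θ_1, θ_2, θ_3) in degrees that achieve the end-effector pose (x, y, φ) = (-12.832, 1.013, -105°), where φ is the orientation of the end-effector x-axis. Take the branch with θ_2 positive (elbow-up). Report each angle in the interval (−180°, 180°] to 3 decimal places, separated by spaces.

120.001 44.995 90.005

wrist centre = target − a_3·(cos φ, sin φ) = (-10.7614, 8.7404)
cos θ_2 = (192.2035−8²−7²)/(2·8·7) = 0.7072; θ_2 = 44.9946° (elbow-up)
β = atan2(8.7404,-10.7614) = 140.9166°; ψ = atan2(4.9493,12.9502) = 20.9157°
θ_1 = β − ψ = 120.0009°
θ_3 = φ − θ_1 − θ_2 = 90.0045° (wrapped to (-180°,180°])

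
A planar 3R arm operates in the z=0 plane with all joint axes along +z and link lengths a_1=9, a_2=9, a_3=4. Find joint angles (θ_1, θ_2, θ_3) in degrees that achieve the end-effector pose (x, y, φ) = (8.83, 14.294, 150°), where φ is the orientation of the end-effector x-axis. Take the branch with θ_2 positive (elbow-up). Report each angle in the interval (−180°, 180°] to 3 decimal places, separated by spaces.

wrist centre = target − a_3·(cos φ, sin φ) = (12.2941, 12.2940)
cos θ_2 = (302.2874−9²−9²)/(2·9·9) = 0.8660; θ_2 = 30.0062° (elbow-up)
β = atan2(12.2940,12.2941) = 44.9998°; ψ = atan2(4.5008,16.7937) = 15.0031°
θ_1 = β − ψ = 29.9967°
θ_3 = φ − θ_1 − θ_2 = 89.9971° (wrapped to (-180°,180°])

29.997 30.006 89.997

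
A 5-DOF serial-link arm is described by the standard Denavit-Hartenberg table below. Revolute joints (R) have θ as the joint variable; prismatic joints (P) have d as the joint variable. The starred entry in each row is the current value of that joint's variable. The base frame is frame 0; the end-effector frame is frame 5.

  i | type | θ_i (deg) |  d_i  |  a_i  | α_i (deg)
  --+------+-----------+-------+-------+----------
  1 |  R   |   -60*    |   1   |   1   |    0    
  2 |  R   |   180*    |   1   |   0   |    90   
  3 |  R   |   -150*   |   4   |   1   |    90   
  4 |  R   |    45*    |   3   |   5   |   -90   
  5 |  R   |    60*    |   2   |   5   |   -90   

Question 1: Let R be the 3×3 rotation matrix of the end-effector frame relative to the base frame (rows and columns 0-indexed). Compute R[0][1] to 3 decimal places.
End-effector y-axis (col 1 of R) = (-0.3062,-0.8839,-0.3536)
R[0][1] = -0.3062

-0.306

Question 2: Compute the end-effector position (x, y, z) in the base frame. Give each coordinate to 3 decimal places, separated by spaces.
after link 1: o_1 = (0.5000, -0.8660, 1.0000)
after link 2: o_2 = (0.5000, -0.8660, 2.0000)
after link 3: o_3 = (4.3971, 0.3840, 1.5000)
after link 4: o_4 = (9.7399, -1.7989, 2.3303)
after link 5: o_5 = (11.5661, 1.4019, -1.5965)

11.566 1.402 -1.596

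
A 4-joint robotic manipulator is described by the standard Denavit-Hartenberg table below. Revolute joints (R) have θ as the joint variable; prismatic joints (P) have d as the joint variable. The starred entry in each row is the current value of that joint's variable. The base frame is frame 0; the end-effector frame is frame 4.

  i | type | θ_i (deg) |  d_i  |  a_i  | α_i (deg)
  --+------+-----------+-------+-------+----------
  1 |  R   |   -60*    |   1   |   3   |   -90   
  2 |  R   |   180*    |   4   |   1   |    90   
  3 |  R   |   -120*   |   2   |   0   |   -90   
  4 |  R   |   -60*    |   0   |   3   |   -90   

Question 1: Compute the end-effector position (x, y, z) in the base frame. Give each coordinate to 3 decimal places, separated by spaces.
after link 1: o_1 = (1.5000, -2.5981, 1.0000)
after link 2: o_2 = (4.4641, 0.2679, 1.0000)
after link 3: o_3 = (4.4641, 0.2679, -1.0000)
after link 4: o_4 = (3.7141, -1.0311, -3.5981)

3.714 -1.031 -3.598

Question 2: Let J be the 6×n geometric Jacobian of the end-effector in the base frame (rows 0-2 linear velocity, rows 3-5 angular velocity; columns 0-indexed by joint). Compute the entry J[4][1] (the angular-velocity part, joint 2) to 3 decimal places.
axis z_1 = (0.8660,0.5000,0.0000); lever o_n−o_1 = (2.2141,1.5670,-4.5981)
cross product → J_v[:, 1] = (-2.2990,3.9821,0.2500)
J_ω[:, 1] = z_1
entry J[4][1] = 0.5000

0.500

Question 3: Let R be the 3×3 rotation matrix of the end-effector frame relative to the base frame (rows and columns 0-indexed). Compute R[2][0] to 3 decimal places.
-0.866

End-effector x-axis (col 0 of R) = (-0.2500,-0.4330,-0.8660)
R[2][0] = -0.8660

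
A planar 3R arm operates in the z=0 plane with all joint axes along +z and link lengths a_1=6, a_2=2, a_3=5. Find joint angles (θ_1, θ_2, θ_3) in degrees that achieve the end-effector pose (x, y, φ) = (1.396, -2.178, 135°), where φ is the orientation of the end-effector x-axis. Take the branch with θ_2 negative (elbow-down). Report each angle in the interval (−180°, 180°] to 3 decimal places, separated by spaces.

-38.398 -45.020 -141.582

wrist centre = target − a_3·(cos φ, sin φ) = (4.9315, -5.7135)
cos θ_2 = (56.9645−6²−2²)/(2·6·2) = 0.7069; θ_2 = -45.0205° (elbow-down)
β = atan2(-5.7135,4.9315) = -49.2015°; ψ = atan2(-1.4147,7.4137) = -10.8036°
θ_1 = β − ψ = -38.3979°
θ_3 = φ − θ_1 − θ_2 = -141.5816° (wrapped to (-180°,180°])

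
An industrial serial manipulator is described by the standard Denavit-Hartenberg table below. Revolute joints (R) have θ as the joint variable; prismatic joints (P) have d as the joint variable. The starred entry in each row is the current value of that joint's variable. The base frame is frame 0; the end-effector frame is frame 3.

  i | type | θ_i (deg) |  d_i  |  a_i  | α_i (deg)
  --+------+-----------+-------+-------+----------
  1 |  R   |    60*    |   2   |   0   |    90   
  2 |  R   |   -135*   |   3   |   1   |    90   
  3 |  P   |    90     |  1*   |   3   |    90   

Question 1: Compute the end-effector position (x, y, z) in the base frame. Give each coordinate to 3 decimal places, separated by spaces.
after link 1: o_1 = (0.0000, 0.0000, 2.0000)
after link 2: o_2 = (2.2445, -2.1124, 1.2929)
after link 3: o_3 = (4.4890, -4.2247, 2.0000)

4.489 -4.225 2.000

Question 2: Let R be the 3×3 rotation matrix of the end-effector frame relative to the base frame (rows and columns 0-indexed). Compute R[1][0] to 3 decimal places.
End-effector x-axis (col 0 of R) = (0.8660,-0.5000,-0.0000)
R[1][0] = -0.5000

-0.500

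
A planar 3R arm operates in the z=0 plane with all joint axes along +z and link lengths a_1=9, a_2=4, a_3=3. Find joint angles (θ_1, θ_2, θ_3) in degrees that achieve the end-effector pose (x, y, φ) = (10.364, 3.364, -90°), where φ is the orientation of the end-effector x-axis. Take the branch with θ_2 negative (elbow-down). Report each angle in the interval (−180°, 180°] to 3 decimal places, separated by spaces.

wrist centre = target − a_3·(cos φ, sin φ) = (10.3640, 6.3640)
cos θ_2 = (147.9130−9²−4²)/(2·9·4) = 0.7071; θ_2 = -44.9985° (elbow-down)
β = atan2(6.3640,10.3640) = 31.5519°; ψ = atan2(-2.8284,11.8285) = -13.4477°
θ_1 = β − ψ = 44.9996°
θ_3 = φ − θ_1 − θ_2 = -90.0011° (wrapped to (-180°,180°])

45.000 -44.999 -90.001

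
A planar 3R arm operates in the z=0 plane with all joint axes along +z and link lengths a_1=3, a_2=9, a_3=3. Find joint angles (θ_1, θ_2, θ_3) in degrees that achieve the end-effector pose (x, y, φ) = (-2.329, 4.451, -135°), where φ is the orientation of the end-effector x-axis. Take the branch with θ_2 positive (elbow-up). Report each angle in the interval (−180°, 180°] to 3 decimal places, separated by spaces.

-44.992 149.992 120.001

wrist centre = target − a_3·(cos φ, sin φ) = (-0.2077, 6.5723)
cos θ_2 = (43.2385−3²−9²)/(2·3·9) = -0.8660; θ_2 = 149.9917° (elbow-up)
β = atan2(6.5723,-0.2077) = 91.8099°; ψ = atan2(4.5011,-4.7936) = 136.8022°
θ_1 = β − ψ = -44.9923°
θ_3 = φ − θ_1 − θ_2 = 120.0006° (wrapped to (-180°,180°])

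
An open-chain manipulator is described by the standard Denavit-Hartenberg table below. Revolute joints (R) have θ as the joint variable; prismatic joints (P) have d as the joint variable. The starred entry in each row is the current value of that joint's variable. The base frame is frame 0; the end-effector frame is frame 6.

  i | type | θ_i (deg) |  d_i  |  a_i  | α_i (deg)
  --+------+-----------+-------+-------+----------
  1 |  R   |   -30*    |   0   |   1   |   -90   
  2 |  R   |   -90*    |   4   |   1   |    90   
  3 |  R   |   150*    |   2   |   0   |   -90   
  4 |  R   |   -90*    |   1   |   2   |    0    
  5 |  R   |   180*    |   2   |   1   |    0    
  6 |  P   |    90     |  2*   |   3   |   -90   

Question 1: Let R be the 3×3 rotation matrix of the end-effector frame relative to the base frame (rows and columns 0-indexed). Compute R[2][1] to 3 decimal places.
0.500

End-effector y-axis (col 1 of R) = (0.4330,0.7500,0.5000)
R[2][1] = 0.5000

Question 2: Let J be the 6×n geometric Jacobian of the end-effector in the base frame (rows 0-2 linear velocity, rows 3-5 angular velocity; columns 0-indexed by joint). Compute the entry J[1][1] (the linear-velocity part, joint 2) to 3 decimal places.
axis z_1 = (0.5000,0.8660,0.0000); lever o_n−o_1 = (-3.5131,-0.0849,1.0981)
cross product → J_v[:, 1] = (0.9510,-0.5490,3.0000)
J_ω[:, 1] = z_1
entry J[1][1] = -0.5490

-0.549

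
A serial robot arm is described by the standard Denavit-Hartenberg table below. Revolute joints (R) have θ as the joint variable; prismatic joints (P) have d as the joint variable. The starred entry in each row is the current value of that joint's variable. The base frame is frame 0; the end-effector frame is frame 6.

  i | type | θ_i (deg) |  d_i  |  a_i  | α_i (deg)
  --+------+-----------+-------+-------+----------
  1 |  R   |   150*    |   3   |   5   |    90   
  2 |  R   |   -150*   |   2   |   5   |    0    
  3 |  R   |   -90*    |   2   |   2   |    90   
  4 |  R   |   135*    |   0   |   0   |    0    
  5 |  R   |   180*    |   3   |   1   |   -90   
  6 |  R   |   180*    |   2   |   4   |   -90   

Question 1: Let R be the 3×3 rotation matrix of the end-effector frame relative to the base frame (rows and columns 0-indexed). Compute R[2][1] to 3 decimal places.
End-effector y-axis (col 1 of R) = (-0.6597,-0.4356,-0.6124)
R[2][1] = -0.6124

-0.612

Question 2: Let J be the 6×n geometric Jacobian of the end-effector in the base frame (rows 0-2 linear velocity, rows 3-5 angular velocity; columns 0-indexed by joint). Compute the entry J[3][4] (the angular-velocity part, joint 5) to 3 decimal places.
-0.750

axis z_4 = (-0.7500,0.4330,0.5000); lever o_n−o_4 = (-0.7884,4.5377,0.8876)
cross product → J_v[:, 4] = (-1.8845,0.2715,-3.0619)
J_ω[:, 4] = z_4
entry J[3][4] = -0.7500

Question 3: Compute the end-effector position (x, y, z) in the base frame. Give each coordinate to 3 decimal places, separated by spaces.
after link 1: o_1 = (-4.3301, 2.5000, 3.0000)
after link 2: o_2 = (0.4199, 2.0670, 0.5000)
after link 3: o_3 = (2.2859, 3.2990, 2.2321)
after link 4: o_4 = (2.2859, 3.2990, 2.2321)
after link 5: o_5 = (-0.0115, 3.8089, 4.3444)
after link 6: o_6 = (1.4975, 7.8367, 3.1197)

1.497 7.837 3.120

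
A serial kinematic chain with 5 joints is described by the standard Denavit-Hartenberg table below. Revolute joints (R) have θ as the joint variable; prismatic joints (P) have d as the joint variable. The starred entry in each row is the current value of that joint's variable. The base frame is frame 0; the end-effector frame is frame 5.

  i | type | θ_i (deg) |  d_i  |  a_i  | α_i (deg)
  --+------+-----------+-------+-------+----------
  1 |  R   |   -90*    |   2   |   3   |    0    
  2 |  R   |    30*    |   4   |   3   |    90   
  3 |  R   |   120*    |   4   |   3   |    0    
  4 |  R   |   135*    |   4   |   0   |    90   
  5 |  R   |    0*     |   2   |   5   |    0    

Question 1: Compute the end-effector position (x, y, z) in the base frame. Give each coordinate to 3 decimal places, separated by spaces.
-7.791 -5.505 4.286

after link 1: o_1 = (0.0000, -3.0000, 2.0000)
after link 2: o_2 = (1.5000, -5.5981, 6.0000)
after link 3: o_3 = (-2.7141, -6.2990, 8.5981)
after link 4: o_4 = (-6.1782, -8.2990, 8.5981)
after link 5: o_5 = (-7.7912, -5.5053, 4.2861)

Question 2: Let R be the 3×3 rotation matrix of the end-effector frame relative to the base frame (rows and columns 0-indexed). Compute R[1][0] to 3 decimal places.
0.224

End-effector x-axis (col 0 of R) = (-0.1294,0.2241,-0.9659)
R[1][0] = 0.2241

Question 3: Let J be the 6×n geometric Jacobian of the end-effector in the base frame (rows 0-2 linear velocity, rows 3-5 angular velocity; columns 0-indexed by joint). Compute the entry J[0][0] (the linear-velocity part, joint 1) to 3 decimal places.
axis z_0 = ẑ; lever o_n−o_0 = (-7.7912,-5.5053,4.2861)
cross product → J_v[:, 0] = (5.5053,-7.7912,0.0000)
J_ω[:, 0] = z_0
entry J[0][0] = 5.5053

5.505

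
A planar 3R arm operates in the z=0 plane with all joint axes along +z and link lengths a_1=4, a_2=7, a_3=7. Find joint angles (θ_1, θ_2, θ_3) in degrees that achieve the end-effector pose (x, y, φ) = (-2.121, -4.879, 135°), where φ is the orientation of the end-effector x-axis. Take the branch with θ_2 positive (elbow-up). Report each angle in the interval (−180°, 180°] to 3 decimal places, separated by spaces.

wrist centre = target − a_3·(cos φ, sin φ) = (2.8287, -9.8287)
cos θ_2 = (104.6061−4²−7²)/(2·4·7) = 0.7073; θ_2 = 44.9883° (elbow-up)
β = atan2(-9.8287,2.8287) = -73.9440°; ψ = atan2(4.9487,8.9508) = 28.9375°
θ_1 = β − ψ = -102.8815°
θ_3 = φ − θ_1 − θ_2 = -167.1068° (wrapped to (-180°,180°])

-102.882 44.988 -167.107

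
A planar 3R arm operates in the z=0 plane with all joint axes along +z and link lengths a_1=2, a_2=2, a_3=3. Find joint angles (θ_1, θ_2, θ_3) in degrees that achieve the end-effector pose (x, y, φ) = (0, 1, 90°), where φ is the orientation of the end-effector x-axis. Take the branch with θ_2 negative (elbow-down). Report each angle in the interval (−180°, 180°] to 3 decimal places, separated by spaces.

wrist centre = target − a_3·(cos φ, sin φ) = (-0.0000, -2.0000)
cos θ_2 = (4.0000−2²−2²)/(2·2·2) = -0.5000; θ_2 = -120.0000° (elbow-down)
β = atan2(-2.0000,-0.0000) = -90.0000°; ψ = atan2(-1.7321,1.0000) = -60.0000°
θ_1 = β − ψ = -30.0000°
θ_3 = φ − θ_1 − θ_2 = -120.0000° (wrapped to (-180°,180°])

-30.000 -120.000 -120.000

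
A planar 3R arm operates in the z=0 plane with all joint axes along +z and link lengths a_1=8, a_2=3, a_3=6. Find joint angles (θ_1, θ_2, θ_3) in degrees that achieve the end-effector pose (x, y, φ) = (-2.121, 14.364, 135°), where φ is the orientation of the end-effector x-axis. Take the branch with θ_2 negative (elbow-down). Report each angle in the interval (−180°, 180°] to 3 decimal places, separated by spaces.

wrist centre = target − a_3·(cos φ, sin φ) = (2.1216, 10.1214)
cos θ_2 = (106.9433−8²−3²)/(2·8·3) = 0.7072; θ_2 = -44.9964° (elbow-down)
β = atan2(10.1214,2.1216) = 78.1611°; ψ = atan2(-2.1212,10.1215) = -11.8364°
θ_1 = β − ψ = 89.9974°
θ_3 = φ − θ_1 − θ_2 = 89.9989° (wrapped to (-180°,180°])

89.997 -44.996 89.999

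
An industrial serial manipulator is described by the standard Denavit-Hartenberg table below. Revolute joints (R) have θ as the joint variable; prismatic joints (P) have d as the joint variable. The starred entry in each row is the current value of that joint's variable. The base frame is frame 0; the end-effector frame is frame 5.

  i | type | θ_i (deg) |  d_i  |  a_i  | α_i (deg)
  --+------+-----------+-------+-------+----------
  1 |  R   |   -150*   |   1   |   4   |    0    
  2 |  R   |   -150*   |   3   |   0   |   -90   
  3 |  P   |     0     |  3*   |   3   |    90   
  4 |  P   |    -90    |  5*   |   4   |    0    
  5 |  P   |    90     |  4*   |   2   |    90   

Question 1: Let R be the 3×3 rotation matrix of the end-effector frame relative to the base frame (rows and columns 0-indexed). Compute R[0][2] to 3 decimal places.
0.866

End-effector z-axis (col 2 of R) = (0.8660,-0.5000,0.0000)
R[0][2] = 0.8660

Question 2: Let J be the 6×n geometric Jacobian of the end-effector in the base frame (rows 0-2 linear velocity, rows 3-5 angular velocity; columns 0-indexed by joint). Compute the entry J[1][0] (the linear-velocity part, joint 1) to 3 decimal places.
axis z_0 = ẑ; lever o_n−o_0 = (-0.0981,1.8301,13.0000)
cross product → J_v[:, 0] = (-1.8301,-0.0981,0.0000)
J_ω[:, 0] = z_0
entry J[1][0] = -0.0981

-0.098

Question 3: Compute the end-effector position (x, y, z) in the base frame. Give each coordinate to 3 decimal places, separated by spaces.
after link 1: o_1 = (-3.4641, -2.0000, 1.0000)
after link 2: o_2 = (-3.4641, -2.0000, 4.0000)
after link 3: o_3 = (-4.5622, 2.0981, 4.0000)
after link 4: o_4 = (-1.0981, 0.0981, 9.0000)
after link 5: o_5 = (-0.0981, 1.8301, 13.0000)

-0.098 1.830 13.000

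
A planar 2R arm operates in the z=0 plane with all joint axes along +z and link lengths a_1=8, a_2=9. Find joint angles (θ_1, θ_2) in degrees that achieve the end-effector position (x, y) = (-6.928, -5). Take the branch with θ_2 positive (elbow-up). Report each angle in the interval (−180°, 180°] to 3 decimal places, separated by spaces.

150.000 120.001

cos θ_2 = (72.9972−8²−9²)/(2·8·9) = -0.5000; θ_2 = 120.0013° (elbow-up)
β = atan2(-5.0000,-6.9280) = -144.1817°; ψ = atan2(7.7941,3.4998) = 65.8183°
θ_1 = β − ψ = -210.0000°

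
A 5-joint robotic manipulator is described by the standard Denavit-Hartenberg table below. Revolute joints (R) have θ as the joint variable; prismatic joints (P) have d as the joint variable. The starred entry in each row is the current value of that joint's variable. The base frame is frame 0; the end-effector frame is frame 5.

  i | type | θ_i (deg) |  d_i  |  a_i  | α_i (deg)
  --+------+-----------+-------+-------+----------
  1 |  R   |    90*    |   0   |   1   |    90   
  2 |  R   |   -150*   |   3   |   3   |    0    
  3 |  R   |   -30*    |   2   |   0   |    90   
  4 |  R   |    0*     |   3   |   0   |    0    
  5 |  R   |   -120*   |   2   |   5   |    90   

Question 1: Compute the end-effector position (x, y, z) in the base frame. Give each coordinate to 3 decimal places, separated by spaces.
after link 1: o_1 = (0.0000, 1.0000, 0.0000)
after link 2: o_2 = (3.0000, -1.5981, -1.5000)
after link 3: o_3 = (5.0000, -1.5981, -1.5000)
after link 4: o_4 = (5.0000, -1.5981, 1.5000)
after link 5: o_5 = (0.6699, 0.9019, 3.5000)

0.670 0.902 3.500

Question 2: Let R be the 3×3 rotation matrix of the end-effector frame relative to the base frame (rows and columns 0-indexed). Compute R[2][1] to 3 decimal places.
End-effector y-axis (col 1 of R) = (-0.0000,-0.0000,1.0000)
R[2][1] = 1.0000

1.000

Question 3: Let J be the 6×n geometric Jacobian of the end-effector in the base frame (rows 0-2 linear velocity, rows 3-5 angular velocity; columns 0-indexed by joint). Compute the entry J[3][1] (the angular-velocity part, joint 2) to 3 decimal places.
1.000

axis z_1 = (1.0000,-0.0000,0.0000); lever o_n−o_1 = (0.6699,-0.0981,3.5000)
cross product → J_v[:, 1] = (-0.0000,-3.5000,-0.0981)
J_ω[:, 1] = z_1
entry J[3][1] = 1.0000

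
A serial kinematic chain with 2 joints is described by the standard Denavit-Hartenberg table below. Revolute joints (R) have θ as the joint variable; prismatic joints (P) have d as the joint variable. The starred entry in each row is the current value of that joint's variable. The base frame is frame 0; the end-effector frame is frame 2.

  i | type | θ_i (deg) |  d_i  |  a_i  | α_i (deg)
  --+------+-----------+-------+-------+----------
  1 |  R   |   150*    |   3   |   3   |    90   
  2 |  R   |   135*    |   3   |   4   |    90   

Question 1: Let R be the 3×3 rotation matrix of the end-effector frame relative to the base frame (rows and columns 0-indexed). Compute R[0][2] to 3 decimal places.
End-effector z-axis (col 2 of R) = (-0.6124,0.3536,0.7071)
R[0][2] = -0.6124

-0.612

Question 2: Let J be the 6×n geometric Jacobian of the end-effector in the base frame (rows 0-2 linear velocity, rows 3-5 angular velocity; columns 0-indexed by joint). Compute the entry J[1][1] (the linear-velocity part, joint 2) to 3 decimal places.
-1.414

axis z_1 = (0.5000,0.8660,0.0000); lever o_n−o_1 = (3.9495,1.1839,2.8284)
cross product → J_v[:, 1] = (2.4495,-1.4142,-2.8284)
J_ω[:, 1] = z_1
entry J[1][1] = -1.4142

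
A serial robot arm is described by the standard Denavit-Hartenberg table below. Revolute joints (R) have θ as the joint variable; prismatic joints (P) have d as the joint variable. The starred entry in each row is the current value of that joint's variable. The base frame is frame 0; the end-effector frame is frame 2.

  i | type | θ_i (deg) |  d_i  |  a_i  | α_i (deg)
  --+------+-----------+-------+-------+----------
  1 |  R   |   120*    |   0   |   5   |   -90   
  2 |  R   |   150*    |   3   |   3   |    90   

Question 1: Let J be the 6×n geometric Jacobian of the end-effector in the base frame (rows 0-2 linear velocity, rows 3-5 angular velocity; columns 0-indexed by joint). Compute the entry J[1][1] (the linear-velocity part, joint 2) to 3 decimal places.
-1.299

axis z_1 = (-0.8660,-0.5000,0.0000); lever o_n−o_1 = (-1.2990,-3.7500,-1.5000)
cross product → J_v[:, 1] = (0.7500,-1.2990,2.5981)
J_ω[:, 1] = z_1
entry J[1][1] = -1.2990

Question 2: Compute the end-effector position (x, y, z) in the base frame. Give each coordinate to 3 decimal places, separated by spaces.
after link 1: o_1 = (-2.5000, 4.3301, 0.0000)
after link 2: o_2 = (-3.7990, 0.5801, -1.5000)

-3.799 0.580 -1.500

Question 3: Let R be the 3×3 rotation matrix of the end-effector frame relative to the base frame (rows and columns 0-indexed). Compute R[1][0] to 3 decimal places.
End-effector x-axis (col 0 of R) = (0.4330,-0.7500,-0.5000)
R[1][0] = -0.7500

-0.750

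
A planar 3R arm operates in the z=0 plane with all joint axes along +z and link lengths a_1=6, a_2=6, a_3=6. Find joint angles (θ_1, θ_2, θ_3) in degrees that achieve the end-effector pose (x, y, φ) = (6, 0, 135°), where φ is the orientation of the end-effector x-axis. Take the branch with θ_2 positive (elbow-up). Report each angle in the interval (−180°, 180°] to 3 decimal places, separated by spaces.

-45.000 45.000 135.000

wrist centre = target − a_3·(cos φ, sin φ) = (10.2426, -4.2426)
cos θ_2 = (122.9117−6²−6²)/(2·6·6) = 0.7071; θ_2 = 45.0000° (elbow-up)
β = atan2(-4.2426,10.2426) = -22.5000°; ψ = atan2(4.2426,10.2426) = 22.5000°
θ_1 = β − ψ = -45.0000°
θ_3 = φ − θ_1 − θ_2 = 135.0000° (wrapped to (-180°,180°])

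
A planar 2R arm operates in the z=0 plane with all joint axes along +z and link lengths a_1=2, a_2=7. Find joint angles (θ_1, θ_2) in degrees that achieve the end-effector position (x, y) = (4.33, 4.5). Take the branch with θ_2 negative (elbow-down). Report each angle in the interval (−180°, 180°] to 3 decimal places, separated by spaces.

150.004 -120.003

cos θ_2 = (38.9989−2²−7²)/(2·2·7) = -0.5000; θ_2 = -120.0026° (elbow-down)
β = atan2(4.5000,4.3300) = 46.1030°; ψ = atan2(-6.0620,-1.5003) = -103.9007°
θ_1 = β − ψ = 150.0036°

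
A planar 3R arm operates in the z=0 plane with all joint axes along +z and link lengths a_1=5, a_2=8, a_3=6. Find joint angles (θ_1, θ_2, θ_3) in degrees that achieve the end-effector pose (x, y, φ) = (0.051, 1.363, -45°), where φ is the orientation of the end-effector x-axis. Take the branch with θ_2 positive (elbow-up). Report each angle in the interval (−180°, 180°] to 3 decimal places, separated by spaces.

wrist centre = target − a_3·(cos φ, sin φ) = (-4.1916, 5.6056)
cos θ_2 = (48.9931−5²−8²)/(2·5·8) = -0.5001; θ_2 = 120.0057° (elbow-up)
β = atan2(5.6056,-4.1916) = 126.7875°; ψ = atan2(6.9278,0.9993) = 81.7919°
θ_1 = β − ψ = 44.9955°
θ_3 = φ − θ_1 − θ_2 = 149.9988° (wrapped to (-180°,180°])

44.996 120.006 149.999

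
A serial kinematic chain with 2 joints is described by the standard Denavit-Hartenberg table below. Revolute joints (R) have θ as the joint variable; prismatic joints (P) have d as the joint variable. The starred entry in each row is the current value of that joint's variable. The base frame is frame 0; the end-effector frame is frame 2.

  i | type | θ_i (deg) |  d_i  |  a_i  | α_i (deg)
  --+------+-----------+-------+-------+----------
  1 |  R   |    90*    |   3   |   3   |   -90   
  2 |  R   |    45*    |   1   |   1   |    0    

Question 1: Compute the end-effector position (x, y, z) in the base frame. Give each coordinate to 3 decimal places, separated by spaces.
-1.000 3.707 2.293

after link 1: o_1 = (0.0000, 3.0000, 3.0000)
after link 2: o_2 = (-1.0000, 3.7071, 2.2929)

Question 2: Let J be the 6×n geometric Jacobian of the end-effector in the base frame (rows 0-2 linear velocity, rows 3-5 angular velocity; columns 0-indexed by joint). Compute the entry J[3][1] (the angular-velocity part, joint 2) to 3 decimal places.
axis z_1 = (-1.0000,0.0000,0.0000); lever o_n−o_1 = (-1.0000,0.7071,-0.7071)
cross product → J_v[:, 1] = (-0.0000,-0.7071,-0.7071)
J_ω[:, 1] = z_1
entry J[3][1] = -1.0000

-1.000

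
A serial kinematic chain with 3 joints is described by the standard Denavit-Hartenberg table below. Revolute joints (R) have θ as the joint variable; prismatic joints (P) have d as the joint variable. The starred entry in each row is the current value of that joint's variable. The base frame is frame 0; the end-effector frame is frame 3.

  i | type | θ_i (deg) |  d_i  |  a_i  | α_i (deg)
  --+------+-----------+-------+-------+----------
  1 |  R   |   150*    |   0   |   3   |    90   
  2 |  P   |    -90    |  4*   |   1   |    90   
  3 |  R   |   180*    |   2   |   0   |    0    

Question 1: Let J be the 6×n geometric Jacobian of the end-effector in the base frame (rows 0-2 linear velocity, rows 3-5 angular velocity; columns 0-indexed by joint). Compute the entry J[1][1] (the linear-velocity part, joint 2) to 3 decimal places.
0.866

prismatic axis z_1 = (0.5000,0.8660,0.0000)
J_v[:, 1] = z_1; J_ω[:, 1] = (0,0,0)
entry J[1][1] = 0.8660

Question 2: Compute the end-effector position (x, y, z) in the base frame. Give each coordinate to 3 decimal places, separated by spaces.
1.134 3.964 -1.000

after link 1: o_1 = (-2.5981, 1.5000, 0.0000)
after link 2: o_2 = (-0.5981, 4.9641, -1.0000)
after link 3: o_3 = (1.1340, 3.9641, -1.0000)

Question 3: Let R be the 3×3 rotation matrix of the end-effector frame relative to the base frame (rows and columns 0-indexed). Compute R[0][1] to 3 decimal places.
-0.500

End-effector y-axis (col 1 of R) = (-0.5000,-0.8660,0.0000)
R[0][1] = -0.5000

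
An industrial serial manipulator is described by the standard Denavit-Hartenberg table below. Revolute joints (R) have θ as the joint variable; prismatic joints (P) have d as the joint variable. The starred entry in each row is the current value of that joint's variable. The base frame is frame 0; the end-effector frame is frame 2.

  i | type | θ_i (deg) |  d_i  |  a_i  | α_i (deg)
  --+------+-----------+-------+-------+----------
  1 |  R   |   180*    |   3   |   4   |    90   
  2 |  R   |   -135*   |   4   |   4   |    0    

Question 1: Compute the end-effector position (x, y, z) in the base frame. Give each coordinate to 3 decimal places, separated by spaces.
-1.172 4.000 0.172

after link 1: o_1 = (-4.0000, 0.0000, 3.0000)
after link 2: o_2 = (-1.1716, 4.0000, 0.1716)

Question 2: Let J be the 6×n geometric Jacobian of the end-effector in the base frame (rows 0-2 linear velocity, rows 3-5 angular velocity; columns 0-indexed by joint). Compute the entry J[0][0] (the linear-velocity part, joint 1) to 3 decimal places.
-4.000

axis z_0 = ẑ; lever o_n−o_0 = (-1.1716,4.0000,0.1716)
cross product → J_v[:, 0] = (-4.0000,-1.1716,0.0000)
J_ω[:, 0] = z_0
entry J[0][0] = -4.0000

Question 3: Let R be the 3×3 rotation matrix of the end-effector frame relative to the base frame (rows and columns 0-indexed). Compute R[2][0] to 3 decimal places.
-0.707

End-effector x-axis (col 0 of R) = (0.7071,-0.0000,-0.7071)
R[2][0] = -0.7071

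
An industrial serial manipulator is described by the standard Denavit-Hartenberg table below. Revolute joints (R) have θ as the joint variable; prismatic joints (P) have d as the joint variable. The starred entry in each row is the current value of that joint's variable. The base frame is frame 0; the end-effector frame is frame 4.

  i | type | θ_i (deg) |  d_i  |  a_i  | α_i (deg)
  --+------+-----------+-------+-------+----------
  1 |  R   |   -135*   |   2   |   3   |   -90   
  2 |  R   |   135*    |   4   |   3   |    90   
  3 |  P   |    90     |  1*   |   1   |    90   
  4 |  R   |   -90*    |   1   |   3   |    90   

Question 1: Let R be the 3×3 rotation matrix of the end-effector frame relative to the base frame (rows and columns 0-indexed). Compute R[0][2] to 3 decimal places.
-0.707

End-effector z-axis (col 2 of R) = (-0.7071,0.7071,-0.0000)
R[0][2] = -0.7071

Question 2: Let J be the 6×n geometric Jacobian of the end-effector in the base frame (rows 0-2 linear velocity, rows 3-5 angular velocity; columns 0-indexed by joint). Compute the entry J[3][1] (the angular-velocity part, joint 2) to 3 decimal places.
axis z_1 = (0.7071,-0.7071,0.0000); lever o_n−o_1 = (6.5355,-0.5355,-1.4142)
cross product → J_v[:, 1] = (1.0000,1.0000,4.2426)
J_ω[:, 1] = z_1
entry J[3][1] = 0.7071

0.707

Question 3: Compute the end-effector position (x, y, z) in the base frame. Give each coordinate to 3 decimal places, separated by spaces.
after link 1: o_1 = (-2.1213, -2.1213, 2.0000)
after link 2: o_2 = (2.2071, -3.4497, -0.1213)
after link 3: o_3 = (2.4142, -4.6569, -0.8284)
after link 4: o_4 = (4.4142, -2.6569, 0.5858)

4.414 -2.657 0.586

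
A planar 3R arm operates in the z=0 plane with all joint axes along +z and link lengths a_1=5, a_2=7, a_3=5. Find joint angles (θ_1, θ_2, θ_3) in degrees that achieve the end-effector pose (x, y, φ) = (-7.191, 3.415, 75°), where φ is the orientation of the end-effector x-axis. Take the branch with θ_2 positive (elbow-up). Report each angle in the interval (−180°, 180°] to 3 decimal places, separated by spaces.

wrist centre = target − a_3·(cos φ, sin φ) = (-8.4851, -1.4146)
cos θ_2 = (73.9980−5²−7²)/(2·5·7) = -0.0000; θ_2 = 90.0016° (elbow-up)
β = atan2(-1.4146,-8.4851) = -170.5347°; ψ = atan2(7.0000,4.9998) = 54.4634°
θ_1 = β − ψ = -224.9981°
θ_3 = φ − θ_1 − θ_2 = -150.0035° (wrapped to (-180°,180°])

135.002 90.002 -150.003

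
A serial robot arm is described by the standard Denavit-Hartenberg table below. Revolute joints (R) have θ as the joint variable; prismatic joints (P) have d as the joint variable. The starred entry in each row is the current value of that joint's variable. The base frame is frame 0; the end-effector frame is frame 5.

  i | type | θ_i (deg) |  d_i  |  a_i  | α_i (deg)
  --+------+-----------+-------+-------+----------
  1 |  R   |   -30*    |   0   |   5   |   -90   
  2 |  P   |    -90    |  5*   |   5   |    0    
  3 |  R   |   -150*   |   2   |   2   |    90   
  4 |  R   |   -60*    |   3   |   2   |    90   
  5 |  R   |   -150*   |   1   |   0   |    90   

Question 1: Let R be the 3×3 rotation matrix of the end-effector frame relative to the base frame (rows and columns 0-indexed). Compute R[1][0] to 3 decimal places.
End-effector x-axis (col 0 of R) = (0.1875,0.7578,0.6250)
R[1][0] = 0.7578

0.758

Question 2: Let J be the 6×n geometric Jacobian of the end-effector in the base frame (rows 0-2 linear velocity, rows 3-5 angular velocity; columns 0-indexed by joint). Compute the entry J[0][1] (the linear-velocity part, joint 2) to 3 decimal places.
prismatic axis z_1 = (0.5000,0.8660,0.0000)
J_v[:, 1] = z_1; J_ω[:, 1] = (0,0,0)
entry J[0][1] = 0.5000

0.500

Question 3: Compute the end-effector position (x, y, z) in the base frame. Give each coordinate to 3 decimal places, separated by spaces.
8.040 0.864 1.652

after link 1: o_1 = (4.3301, -2.5000, 0.0000)
after link 2: o_2 = (6.8301, 1.8301, 5.0000)
after link 3: o_3 = (6.9641, 4.0622, 3.2679)
after link 4: o_4 = (7.9151, 1.5131, 0.9019)
after link 5: o_5 = (8.0401, 0.8636, 1.6519)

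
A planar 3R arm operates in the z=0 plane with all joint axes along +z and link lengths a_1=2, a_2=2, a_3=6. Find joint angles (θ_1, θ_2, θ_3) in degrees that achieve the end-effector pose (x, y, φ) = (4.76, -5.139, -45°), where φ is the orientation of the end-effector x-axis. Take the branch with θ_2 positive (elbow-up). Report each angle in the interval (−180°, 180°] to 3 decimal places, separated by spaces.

-135.012 150.010 -59.997

wrist centre = target − a_3·(cos φ, sin φ) = (0.5174, -0.8964)
cos θ_2 = (1.0711−2²−2²)/(2·2·2) = -0.8661; θ_2 = 150.0097° (elbow-up)
β = atan2(-0.8964,0.5174) = -60.0074°; ψ = atan2(0.9997,0.2678) = 75.0048°
θ_1 = β − ψ = -135.0122°
θ_3 = φ − θ_1 − θ_2 = -59.9975° (wrapped to (-180°,180°])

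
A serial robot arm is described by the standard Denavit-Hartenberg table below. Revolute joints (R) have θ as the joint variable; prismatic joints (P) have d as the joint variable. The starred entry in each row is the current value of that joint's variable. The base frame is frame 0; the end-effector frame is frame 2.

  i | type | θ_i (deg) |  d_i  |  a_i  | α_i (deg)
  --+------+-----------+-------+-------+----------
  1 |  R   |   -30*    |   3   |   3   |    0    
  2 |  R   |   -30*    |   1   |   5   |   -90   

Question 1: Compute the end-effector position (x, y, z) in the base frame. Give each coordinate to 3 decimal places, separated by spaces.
5.098 -5.830 4.000

after link 1: o_1 = (2.5981, -1.5000, 3.0000)
after link 2: o_2 = (5.0981, -5.8301, 4.0000)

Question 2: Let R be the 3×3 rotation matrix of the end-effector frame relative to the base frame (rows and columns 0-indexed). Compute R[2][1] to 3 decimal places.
-1.000

End-effector y-axis (col 1 of R) = (0.0000,0.0000,-1.0000)
R[2][1] = -1.0000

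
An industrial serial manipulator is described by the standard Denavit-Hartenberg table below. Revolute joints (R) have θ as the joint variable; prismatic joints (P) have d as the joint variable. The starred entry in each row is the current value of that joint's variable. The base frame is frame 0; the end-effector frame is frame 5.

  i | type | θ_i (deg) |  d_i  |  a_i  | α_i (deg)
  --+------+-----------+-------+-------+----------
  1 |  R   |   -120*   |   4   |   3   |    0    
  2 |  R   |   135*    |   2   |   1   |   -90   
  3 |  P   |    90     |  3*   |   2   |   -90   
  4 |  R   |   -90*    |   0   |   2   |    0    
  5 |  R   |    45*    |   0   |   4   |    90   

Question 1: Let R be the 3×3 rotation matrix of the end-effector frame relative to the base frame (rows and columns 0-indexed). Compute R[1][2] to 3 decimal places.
End-effector z-axis (col 2 of R) = (-0.1830,0.6830,0.7071)
R[1][2] = 0.6830

0.683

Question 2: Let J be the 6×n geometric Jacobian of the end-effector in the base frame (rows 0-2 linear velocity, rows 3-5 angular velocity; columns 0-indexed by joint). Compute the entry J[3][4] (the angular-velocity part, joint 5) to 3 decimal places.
-0.966

axis z_4 = (-0.9659,-0.2588,-0.0000); lever o_n−o_4 = (-0.7321,2.7321,-2.8284)
cross product → J_v[:, 4] = (0.7321,-2.7321,-2.8284)
J_ω[:, 4] = z_4
entry J[3][4] = -0.9659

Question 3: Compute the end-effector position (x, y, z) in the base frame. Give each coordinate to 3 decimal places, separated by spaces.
after link 1: o_1 = (-1.5000, -2.5981, 4.0000)
after link 2: o_2 = (-0.5341, -2.3393, 6.0000)
after link 3: o_3 = (-1.3105, 0.5585, 4.0000)
after link 4: o_4 = (-1.8282, 2.4904, 4.0000)
after link 5: o_5 = (-2.5602, 5.2224, 1.1716)

-2.560 5.222 1.172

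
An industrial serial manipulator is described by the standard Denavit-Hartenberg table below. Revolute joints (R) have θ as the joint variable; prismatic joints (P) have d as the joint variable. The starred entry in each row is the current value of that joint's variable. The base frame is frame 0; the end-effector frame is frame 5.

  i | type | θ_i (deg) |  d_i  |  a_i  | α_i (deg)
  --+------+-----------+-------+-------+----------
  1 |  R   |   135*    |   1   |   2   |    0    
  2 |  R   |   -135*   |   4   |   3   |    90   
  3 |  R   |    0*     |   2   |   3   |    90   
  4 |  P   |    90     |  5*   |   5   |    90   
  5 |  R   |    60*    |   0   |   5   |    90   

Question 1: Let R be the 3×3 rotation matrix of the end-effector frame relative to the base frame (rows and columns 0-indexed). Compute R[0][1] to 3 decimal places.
1.000

End-effector y-axis (col 1 of R) = (1.0000,0.0000,-0.0000)
R[0][1] = 1.0000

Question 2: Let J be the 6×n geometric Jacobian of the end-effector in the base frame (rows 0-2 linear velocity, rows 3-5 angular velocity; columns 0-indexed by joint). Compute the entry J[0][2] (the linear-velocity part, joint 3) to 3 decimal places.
axis z_2 = (0.0000,-1.0000,0.0000); lever o_n−o_2 = (3.0000,-9.5000,-9.3301)
cross product → J_v[:, 2] = (9.3301,0.0000,3.0000)
J_ω[:, 2] = z_2
entry J[0][2] = 9.3301

9.330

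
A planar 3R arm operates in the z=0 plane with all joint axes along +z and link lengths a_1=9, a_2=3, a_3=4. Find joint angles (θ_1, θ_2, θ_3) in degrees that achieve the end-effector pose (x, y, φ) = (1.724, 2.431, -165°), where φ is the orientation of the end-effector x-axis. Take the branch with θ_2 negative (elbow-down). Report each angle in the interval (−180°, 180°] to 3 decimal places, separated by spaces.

45.002 -149.994 -60.008

wrist centre = target − a_3·(cos φ, sin φ) = (5.5877, 3.4663)
cos θ_2 = (43.2375−9²−3²)/(2·9·3) = -0.8660; θ_2 = -149.9939° (elbow-down)
β = atan2(3.4663,5.5877) = 31.8130°; ψ = atan2(-1.5003,6.4021) = -13.1888°
θ_1 = β − ψ = 45.0018°
θ_3 = φ − θ_1 − θ_2 = -60.0079° (wrapped to (-180°,180°])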